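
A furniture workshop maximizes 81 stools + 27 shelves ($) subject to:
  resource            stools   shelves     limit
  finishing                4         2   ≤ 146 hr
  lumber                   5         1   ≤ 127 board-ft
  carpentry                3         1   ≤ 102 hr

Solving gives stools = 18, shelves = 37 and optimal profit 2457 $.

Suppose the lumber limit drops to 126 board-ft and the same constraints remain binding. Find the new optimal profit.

2448

Check each constraint at x*: finishing 146/146 (tight); lumber 127/127 (tight); carpentry 91/102 (slack 11).
Slack constraints have shadow price 0 (complementary slackness).
Dual feasibility on the basic columns requires 4·y_finishing + 5·y_lumber = 81, 2·y_finishing + 1·y_lumber = 27.
→ y_finishing = 9 and y_lumber = 9.
Δz = y_lumber·Δb = 9 × (-1) = -9, so new z* = 2457 − 9 = 2448.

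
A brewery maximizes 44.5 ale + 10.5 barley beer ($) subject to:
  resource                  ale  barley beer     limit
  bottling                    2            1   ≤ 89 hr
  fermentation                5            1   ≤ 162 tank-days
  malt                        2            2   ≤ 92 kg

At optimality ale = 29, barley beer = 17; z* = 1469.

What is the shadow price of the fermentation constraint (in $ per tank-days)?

8.5

At the optimum: bottling uses 75 of 89 (slack = 14); fermentation uses 162 of 162 (binding); malt uses 92 of 92 (binding).
Slack constraints have shadow price 0 (complementary slackness).
From A_Bᵀ y = c: 5·y_fermentation + 2·y_malt = 44.5; 1·y_fermentation + 2·y_malt = 10.5.
→ y_fermentation = 8.5 and y_malt = 1.
Shadow price of fermentation = 8.5.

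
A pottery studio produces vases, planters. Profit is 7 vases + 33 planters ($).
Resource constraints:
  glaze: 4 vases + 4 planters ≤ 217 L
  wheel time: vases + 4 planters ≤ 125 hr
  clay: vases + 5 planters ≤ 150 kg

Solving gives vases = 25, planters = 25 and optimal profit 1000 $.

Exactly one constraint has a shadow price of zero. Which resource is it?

glaze

glaze: 200/217 (slack 17)
wheel time: 125/125 (binding)
clay: 150/150 (binding)
By complementary slackness, a constraint with positive slack has shadow price 0 → glaze.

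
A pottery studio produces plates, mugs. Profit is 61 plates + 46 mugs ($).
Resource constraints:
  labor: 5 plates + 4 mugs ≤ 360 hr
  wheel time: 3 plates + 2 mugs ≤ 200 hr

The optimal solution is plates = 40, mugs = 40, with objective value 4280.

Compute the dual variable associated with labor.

8

Check each constraint at x*: labor 360/360 (tight); wheel time 200/200 (tight).
From A_Bᵀ y = c: 5·y_labor + 3·y_wheel time = 61; 4·y_labor + 2·y_wheel time = 46.
This yields shadow prices y_labor = 8, y_wheel time = 7.
Shadow price of labor = 8.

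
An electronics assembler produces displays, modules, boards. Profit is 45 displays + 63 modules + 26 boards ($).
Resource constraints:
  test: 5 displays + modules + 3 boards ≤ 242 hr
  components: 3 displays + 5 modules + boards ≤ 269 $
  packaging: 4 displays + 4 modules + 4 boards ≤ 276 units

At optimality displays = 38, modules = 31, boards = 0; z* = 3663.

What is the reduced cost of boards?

-1

Binding: components and packaging. Non-binding: test (21 unused).
Since test is not tight, its dual is 0.
Dual feasibility on the basic columns requires 3·y_components + 4·y_packaging = 45, 5·y_components + 4·y_packaging = 63.
Solving: y_components = 9, y_packaging = 4.5.
Reduced cost of boards: c₃ − yᵀa₃ = 26 − (9·1 + 4.5·4) = 26 − 27 = -1.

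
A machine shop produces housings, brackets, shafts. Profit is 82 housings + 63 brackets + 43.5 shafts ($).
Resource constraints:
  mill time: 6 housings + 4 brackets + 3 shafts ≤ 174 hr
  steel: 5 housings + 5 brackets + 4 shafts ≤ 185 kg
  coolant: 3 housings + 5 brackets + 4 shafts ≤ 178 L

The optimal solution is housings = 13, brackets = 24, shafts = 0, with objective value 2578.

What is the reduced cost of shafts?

-5

Binding: mill time and steel. Non-binding: coolant (19 unused).
Since coolant is not tight, its dual is 0.
The binding rows give the dual system: 6·y_mill time + 5·y_steel = 82 and 4·y_mill time + 5·y_steel = 63.
Solving: y_mill time = 9.5, y_steel = 5.
Reduced cost of shafts: c₃ − yᵀa₃ = 43.5 − (9.5·3 + 5·4) = 43.5 − 48.5 = -5.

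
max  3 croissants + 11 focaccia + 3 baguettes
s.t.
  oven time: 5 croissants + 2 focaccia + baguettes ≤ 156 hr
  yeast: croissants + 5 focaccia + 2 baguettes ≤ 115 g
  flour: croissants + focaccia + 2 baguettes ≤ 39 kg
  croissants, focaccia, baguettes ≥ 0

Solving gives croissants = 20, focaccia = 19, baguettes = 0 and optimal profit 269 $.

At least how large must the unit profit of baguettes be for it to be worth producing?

6

Check each constraint at x*: oven time 138/156 (slack 18); yeast 115/115 (tight); flour 39/39 (tight).
Slack constraints have shadow price 0 (complementary slackness).
The binding rows give the dual system: 1·y_yeast + 1·y_flour = 3 and 5·y_yeast + 1·y_flour = 11.
This yields shadow prices y_yeast = 2, y_flour = 1.
baguettes enters the basis when its profit ≥ yᵀa₃ = 2·2 + 1·2 = 6.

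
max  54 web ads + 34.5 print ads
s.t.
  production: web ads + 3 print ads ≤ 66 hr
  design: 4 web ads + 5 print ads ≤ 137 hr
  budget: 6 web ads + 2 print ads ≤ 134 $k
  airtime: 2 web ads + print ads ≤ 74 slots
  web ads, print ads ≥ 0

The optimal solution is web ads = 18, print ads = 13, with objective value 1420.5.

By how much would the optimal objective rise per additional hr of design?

Binding: design and budget. Non-binding: production (9 unused), airtime (25 unused).
Slack constraints have shadow price 0 (complementary slackness).
Dual feasibility on the basic columns requires 4·y_design + 6·y_budget = 54, 5·y_design + 2·y_budget = 34.5.
This yields shadow prices y_design = 4.5, y_budget = 6.
Shadow price of design = 4.5.

4.5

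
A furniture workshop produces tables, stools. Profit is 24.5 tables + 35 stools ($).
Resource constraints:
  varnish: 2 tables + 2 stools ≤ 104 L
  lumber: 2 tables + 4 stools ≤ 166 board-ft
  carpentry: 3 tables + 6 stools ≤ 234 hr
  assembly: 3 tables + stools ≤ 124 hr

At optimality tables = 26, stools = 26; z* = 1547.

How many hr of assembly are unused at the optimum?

assembly used = 3·26 + 1·26 = 104; slack = 124 − 104 = 20.

20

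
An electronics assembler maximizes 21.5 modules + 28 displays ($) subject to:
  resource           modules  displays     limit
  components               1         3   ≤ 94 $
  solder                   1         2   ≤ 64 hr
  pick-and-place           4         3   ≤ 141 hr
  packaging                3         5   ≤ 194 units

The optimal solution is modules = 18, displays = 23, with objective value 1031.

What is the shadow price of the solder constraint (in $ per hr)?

9.5

Check each constraint at x*: components 87/94 (slack 7); solder 64/64 (tight); pick-and-place 141/141 (tight); packaging 169/194 (slack 25).
Since components, packaging are not tight, their duals are 0.
Dual feasibility on the basic columns requires 1·y_solder + 4·y_pick-and-place = 21.5, 2·y_solder + 3·y_pick-and-place = 28.
→ y_solder = 9.5 and y_pick-and-place = 3.
Shadow price of solder = 9.5.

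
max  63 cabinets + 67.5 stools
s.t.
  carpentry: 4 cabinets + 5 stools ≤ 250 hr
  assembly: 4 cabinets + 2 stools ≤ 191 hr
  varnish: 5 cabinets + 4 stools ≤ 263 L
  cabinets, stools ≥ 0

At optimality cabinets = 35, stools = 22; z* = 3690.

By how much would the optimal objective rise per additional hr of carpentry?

Check each constraint at x*: carpentry 250/250 (tight); assembly 184/191 (slack 7); varnish 263/263 (tight).
Since assembly is not tight, its dual is 0.
The binding rows give the dual system: 4·y_carpentry + 5·y_varnish = 63 and 5·y_carpentry + 4·y_varnish = 67.5.
→ y_carpentry = 9.5 and y_varnish = 5.
Shadow price of carpentry = 9.5.

9.5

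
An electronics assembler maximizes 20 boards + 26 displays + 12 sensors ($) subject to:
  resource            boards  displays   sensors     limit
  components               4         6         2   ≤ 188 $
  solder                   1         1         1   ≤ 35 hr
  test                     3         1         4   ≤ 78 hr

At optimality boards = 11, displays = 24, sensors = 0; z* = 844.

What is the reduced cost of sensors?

-2

Check each constraint at x*: components 188/188 (tight); solder 35/35 (tight); test 57/78 (slack 21).
Slack constraints have shadow price 0 (complementary slackness).
From A_Bᵀ y = c: 4·y_components + 1·y_solder = 20; 6·y_components + 1·y_solder = 26.
This yields shadow prices y_components = 3, y_solder = 8.
Reduced cost of sensors: c₃ − yᵀa₃ = 12 − (3·2 + 8·1) = 12 − 14 = -2.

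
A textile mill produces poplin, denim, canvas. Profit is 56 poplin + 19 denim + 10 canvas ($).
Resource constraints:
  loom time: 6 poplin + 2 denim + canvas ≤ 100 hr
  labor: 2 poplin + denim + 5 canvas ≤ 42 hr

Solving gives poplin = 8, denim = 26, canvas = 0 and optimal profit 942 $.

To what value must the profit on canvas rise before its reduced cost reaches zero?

14

Both loom time and labor are binding at x*.
The binding rows give the dual system: 6·y_loom time + 2·y_labor = 56 and 2·y_loom time + 1·y_labor = 19.
→ y_loom time = 9 and y_labor = 1.
canvas enters the basis when its profit ≥ yᵀa₃ = 9·1 + 1·5 = 14.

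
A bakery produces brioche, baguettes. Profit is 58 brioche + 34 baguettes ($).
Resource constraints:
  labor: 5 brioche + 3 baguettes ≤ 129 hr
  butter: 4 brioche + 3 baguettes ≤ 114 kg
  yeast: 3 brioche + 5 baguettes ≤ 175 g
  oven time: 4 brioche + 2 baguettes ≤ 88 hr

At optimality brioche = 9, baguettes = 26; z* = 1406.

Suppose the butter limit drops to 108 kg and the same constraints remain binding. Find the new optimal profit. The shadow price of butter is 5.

Δb = -6, so new z* = 1406 + (5)·(-6) = 1406 − 30 = 1376.

1376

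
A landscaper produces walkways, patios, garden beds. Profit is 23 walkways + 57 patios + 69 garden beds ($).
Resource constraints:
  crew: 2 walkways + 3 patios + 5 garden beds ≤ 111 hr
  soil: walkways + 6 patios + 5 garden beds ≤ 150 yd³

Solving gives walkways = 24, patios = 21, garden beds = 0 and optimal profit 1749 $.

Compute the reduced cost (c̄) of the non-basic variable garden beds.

-1

At the optimum: crew uses 111 of 111 (binding); soil uses 150 of 150 (binding).
From A_Bᵀ y = c: 2·y_crew + 1·y_soil = 23; 3·y_crew + 6·y_soil = 57.
Solving: y_crew = 9, y_soil = 5.
Reduced cost of garden beds: c₃ − yᵀa₃ = 69 − (9·5 + 5·5) = 69 − 70 = -1.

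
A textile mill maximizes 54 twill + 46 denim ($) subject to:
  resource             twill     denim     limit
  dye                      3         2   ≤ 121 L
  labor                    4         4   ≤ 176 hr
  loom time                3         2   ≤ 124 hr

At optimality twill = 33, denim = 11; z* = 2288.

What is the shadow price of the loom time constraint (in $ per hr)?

0

Check each constraint at x*: dye 121/121 (tight); labor 176/176 (tight); loom time 121/124 (slack 3).
Slack constraints have shadow price 0 (complementary slackness).
From A_Bᵀ y = c: 3·y_dye + 4·y_labor = 54; 2·y_dye + 4·y_labor = 46.
This yields shadow prices y_dye = 8, y_labor = 7.5.
Shadow price of loom time = 0.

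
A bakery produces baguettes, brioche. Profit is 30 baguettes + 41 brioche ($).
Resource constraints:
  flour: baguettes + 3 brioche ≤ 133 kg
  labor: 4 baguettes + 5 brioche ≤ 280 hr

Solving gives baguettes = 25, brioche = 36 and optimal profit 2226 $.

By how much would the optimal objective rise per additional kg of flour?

Both flour and labor are binding at x*.
The binding rows give the dual system: 1·y_flour + 4·y_labor = 30 and 3·y_flour + 5·y_labor = 41.
This yields shadow prices y_flour = 2, y_labor = 7.
Shadow price of flour = 2.

2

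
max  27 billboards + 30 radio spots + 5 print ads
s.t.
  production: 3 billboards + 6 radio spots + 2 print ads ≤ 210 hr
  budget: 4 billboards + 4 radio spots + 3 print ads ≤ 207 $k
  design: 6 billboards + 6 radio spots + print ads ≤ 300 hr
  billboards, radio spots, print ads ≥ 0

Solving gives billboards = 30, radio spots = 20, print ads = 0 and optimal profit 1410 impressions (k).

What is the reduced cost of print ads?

At the optimum: production uses 210 of 210 (binding); budget uses 200 of 207 (slack = 7); design uses 300 of 300 (binding).
By complementary slackness, y = 0 for the non-binding constraint.
The binding rows give the dual system: 3·y_production + 6·y_design = 27 and 6·y_production + 6·y_design = 30.
This yields shadow prices y_production = 1, y_design = 4.
Reduced cost of print ads: c₃ − yᵀa₃ = 5 − (1·2 + 4·1) = 5 − 6 = -1.

-1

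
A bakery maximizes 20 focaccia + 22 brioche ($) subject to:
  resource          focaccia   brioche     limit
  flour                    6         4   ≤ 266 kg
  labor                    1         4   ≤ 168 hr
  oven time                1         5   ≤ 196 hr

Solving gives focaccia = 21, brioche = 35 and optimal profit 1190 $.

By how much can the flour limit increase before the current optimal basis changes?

Binding constraints: flour, oven time. The basis is B = [[6,4],[1,5]] with det 26.
Per unit increase in flour, x* moves by d = (0.1923, -0.0385).
The basis stays optimal until labor becomes binding; allowable increase = 182 kg.

182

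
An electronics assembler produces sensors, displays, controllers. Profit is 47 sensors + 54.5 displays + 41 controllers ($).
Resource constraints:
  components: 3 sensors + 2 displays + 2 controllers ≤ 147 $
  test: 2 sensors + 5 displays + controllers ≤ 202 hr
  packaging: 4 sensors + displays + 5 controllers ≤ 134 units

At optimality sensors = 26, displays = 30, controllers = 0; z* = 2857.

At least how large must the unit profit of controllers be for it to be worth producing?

44.5

At the optimum: components uses 138 of 147 (slack = 9); test uses 202 of 202 (binding); packaging uses 134 of 134 (binding).
By complementary slackness, y = 0 for the non-binding constraint.
From A_Bᵀ y = c: 2·y_test + 4·y_packaging = 47; 5·y_test + 1·y_packaging = 54.5.
This yields shadow prices y_test = 9.5, y_packaging = 7.
controllers enters the basis when its profit ≥ yᵀa₃ = 9.5·1 + 7·5 = 44.5.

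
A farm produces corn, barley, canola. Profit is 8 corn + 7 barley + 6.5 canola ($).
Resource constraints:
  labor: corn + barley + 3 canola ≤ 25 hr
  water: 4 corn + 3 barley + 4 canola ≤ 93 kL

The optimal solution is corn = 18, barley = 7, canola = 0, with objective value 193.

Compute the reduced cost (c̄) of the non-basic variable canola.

-9.5

Both labor and water are binding at x*.
From A_Bᵀ y = c: 1·y_labor + 4·y_water = 8; 1·y_labor + 3·y_water = 7.
→ y_labor = 4 and y_water = 1.
Reduced cost of canola: c₃ − yᵀa₃ = 6.5 − (4·3 + 1·4) = 6.5 − 16 = -9.5.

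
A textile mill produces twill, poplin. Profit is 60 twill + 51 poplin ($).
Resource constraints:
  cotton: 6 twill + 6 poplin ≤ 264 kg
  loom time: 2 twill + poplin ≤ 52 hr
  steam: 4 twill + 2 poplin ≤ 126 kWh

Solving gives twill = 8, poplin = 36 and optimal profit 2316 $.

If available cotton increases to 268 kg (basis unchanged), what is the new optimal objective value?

2344

At the optimum: cotton uses 264 of 264 (binding); loom time uses 52 of 52 (binding); steam uses 104 of 126 (slack = 22).
Slack constraints have shadow price 0 (complementary slackness).
Dual feasibility on the basic columns requires 6·y_cotton + 2·y_loom time = 60, 6·y_cotton + 1·y_loom time = 51.
→ y_cotton = 7 and y_loom time = 9.
Δz = y_cotton·Δb = 7 × (4) = 28, so new z* = 2316 + 28 = 2344.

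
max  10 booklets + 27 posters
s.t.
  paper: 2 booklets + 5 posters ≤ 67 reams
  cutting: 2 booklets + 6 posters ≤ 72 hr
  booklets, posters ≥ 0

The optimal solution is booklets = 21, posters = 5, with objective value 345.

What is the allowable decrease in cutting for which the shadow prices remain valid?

Binding constraints: paper, cutting. The basis is B = [[2,5],[2,6]] with det 2.
Per unit decrease in cutting, x* moves by d = (2.5, -1).
The basis stays optimal until posters reaches 0; allowable decrease = 5 hr.

5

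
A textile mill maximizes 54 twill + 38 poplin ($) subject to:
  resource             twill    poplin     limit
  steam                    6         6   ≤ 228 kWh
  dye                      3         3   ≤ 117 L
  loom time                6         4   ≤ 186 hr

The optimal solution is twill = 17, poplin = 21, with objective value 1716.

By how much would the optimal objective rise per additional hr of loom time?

8

Binding: steam and loom time. Non-binding: dye (3 unused).
Since dye is not tight, its dual is 0.
From A_Bᵀ y = c: 6·y_steam + 6·y_loom time = 54; 6·y_steam + 4·y_loom time = 38.
→ y_steam = 1 and y_loom time = 8.
Shadow price of loom time = 8.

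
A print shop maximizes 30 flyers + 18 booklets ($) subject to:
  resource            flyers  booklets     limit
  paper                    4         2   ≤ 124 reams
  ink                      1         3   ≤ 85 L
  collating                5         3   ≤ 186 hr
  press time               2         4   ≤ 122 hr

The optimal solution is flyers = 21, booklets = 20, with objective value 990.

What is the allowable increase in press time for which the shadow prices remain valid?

Binding constraints: paper, press time. The basis is B = [[4,2],[2,4]] with det 12.
Per unit increase in press time, x* moves by d = (-0.1667, 0.3333).
The basis stays optimal until ink becomes binding; allowable increase = 4.8 hr.

4.8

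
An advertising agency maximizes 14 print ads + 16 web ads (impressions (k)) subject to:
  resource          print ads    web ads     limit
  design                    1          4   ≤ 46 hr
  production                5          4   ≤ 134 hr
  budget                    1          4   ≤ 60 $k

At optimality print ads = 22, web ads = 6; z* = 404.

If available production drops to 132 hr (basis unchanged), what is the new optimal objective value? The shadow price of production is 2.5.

Δb = -2, so new z* = 404 + (2.5)·(-2) = 404 − 5 = 399.

399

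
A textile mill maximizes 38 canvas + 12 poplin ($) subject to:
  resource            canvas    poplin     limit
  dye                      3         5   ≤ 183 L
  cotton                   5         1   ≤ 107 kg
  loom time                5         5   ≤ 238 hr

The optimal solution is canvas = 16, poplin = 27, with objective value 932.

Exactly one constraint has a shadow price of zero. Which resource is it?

loom time

dye: 183/183 (binding)
cotton: 107/107 (binding)
loom time: 215/238 (slack 23)
By complementary slackness, a constraint with positive slack has shadow price 0 → loom time.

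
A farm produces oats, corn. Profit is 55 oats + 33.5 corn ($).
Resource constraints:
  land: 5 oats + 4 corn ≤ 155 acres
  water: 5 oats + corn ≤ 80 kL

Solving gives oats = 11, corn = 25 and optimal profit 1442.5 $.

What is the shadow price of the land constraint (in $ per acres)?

At the optimum: land uses 155 of 155 (binding); water uses 80 of 80 (binding).
The binding rows give the dual system: 5·y_land + 5·y_water = 55 and 4·y_land + 1·y_water = 33.5.
→ y_land = 7.5 and y_water = 3.5.
Shadow price of land = 7.5.

7.5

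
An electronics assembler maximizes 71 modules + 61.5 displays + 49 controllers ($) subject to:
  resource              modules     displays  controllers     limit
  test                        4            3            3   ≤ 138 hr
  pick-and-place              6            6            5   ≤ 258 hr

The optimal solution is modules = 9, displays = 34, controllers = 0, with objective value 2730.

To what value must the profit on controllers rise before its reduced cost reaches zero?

Check each constraint at x*: test 138/138 (tight); pick-and-place 258/258 (tight).
Dual feasibility on the basic columns requires 4·y_test + 6·y_pick-and-place = 71, 3·y_test + 6·y_pick-and-place = 61.5.
→ y_test = 9.5 and y_pick-and-place = 5.5.
controllers enters the basis when its profit ≥ yᵀa₃ = 9.5·3 + 5.5·5 = 56.

56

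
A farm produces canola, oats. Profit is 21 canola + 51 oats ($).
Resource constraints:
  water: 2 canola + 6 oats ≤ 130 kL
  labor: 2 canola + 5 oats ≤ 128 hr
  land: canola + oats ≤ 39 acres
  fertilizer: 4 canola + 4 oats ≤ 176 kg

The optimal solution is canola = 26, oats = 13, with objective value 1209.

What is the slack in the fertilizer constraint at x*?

fertilizer used = 4·26 + 4·13 = 156; slack = 176 − 156 = 20.

20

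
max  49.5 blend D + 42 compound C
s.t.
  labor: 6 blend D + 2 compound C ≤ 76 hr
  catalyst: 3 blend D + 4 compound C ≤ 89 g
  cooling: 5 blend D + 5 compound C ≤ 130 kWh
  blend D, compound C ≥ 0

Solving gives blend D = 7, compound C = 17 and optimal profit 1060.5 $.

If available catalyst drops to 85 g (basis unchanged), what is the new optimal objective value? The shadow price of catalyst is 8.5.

1026.5

Δb = -4, so new z* = 1060.5 + (8.5)·(-4) = 1060.5 − 34 = 1026.5.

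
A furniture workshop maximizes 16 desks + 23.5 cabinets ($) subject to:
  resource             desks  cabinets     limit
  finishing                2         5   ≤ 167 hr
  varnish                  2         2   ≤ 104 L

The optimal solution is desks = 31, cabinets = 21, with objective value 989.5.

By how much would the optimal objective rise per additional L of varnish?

Check each constraint at x*: finishing 167/167 (tight); varnish 104/104 (tight).
The binding rows give the dual system: 2·y_finishing + 2·y_varnish = 16 and 5·y_finishing + 2·y_varnish = 23.5.
This yields shadow prices y_finishing = 2.5, y_varnish = 5.5.
Shadow price of varnish = 5.5.

5.5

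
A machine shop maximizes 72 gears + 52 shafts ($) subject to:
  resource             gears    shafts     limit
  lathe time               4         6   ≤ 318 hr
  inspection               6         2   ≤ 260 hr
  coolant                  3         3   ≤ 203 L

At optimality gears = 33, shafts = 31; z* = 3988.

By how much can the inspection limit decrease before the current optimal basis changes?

154

Binding constraints: lathe time, inspection. The basis is B = [[4,6],[6,2]] with det -28.
Per unit decrease in inspection, x* moves by d = (-0.2143, 0.1429).
The basis stays optimal until gears reaches 0; allowable decrease = 154 hr.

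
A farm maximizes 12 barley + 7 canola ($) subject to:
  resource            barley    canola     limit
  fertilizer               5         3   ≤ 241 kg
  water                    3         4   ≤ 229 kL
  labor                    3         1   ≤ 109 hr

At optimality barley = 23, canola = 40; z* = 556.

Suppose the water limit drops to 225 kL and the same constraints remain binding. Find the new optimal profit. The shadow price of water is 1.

Δb = -4, so new z* = 556 + (1)·(-4) = 556 − 4 = 552.

552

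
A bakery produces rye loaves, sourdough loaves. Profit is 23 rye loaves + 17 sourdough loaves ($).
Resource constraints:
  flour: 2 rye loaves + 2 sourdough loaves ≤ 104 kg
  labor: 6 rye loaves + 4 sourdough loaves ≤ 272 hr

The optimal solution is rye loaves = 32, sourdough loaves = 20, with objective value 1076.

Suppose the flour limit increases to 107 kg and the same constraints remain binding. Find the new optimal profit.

Check each constraint at x*: flour 104/104 (tight); labor 272/272 (tight).
Dual feasibility on the basic columns requires 2·y_flour + 6·y_labor = 23, 2·y_flour + 4·y_labor = 17.
→ y_flour = 2.5 and y_labor = 3.
Δz = y_flour·Δb = 2.5 × (3) = 7.5, so new z* = 1076 + 7.5 = 1083.5.

1083.5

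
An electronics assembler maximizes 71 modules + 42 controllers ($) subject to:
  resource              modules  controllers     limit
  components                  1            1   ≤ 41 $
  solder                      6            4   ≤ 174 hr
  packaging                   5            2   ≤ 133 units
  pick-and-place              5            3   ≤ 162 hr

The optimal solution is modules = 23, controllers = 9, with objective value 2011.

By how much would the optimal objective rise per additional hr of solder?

At the optimum: components uses 32 of 41 (slack = 9); solder uses 174 of 174 (binding); packaging uses 133 of 133 (binding); pick-and-place uses 142 of 162 (slack = 20).
By complementary slackness, y = 0 for the non-binding constraints.
Dual feasibility on the basic columns requires 6·y_solder + 5·y_packaging = 71, 4·y_solder + 2·y_packaging = 42.
Solving: y_solder = 8.5, y_packaging = 4.
Shadow price of solder = 8.5.

8.5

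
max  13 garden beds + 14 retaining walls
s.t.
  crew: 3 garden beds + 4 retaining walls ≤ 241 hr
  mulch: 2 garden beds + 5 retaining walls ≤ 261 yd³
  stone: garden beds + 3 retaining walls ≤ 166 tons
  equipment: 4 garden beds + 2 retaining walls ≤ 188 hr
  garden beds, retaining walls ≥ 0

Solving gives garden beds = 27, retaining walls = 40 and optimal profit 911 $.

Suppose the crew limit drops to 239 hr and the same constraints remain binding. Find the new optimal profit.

905

Binding: crew and equipment. Non-binding: mulch (7 unused), stone (19 unused).
By complementary slackness, y = 0 for the non-binding constraints.
From A_Bᵀ y = c: 3·y_crew + 4·y_equipment = 13; 4·y_crew + 2·y_equipment = 14.
→ y_crew = 3 and y_equipment = 1.
Δz = y_crew·Δb = 3 × (-2) = -6, so new z* = 911 − 6 = 905.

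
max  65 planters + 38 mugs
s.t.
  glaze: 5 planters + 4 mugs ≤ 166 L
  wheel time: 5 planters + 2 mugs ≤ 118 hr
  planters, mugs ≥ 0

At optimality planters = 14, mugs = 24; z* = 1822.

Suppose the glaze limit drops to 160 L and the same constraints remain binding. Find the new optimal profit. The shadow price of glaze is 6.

1786

Δb = -6, so new z* = 1822 + (6)·(-6) = 1822 − 36 = 1786.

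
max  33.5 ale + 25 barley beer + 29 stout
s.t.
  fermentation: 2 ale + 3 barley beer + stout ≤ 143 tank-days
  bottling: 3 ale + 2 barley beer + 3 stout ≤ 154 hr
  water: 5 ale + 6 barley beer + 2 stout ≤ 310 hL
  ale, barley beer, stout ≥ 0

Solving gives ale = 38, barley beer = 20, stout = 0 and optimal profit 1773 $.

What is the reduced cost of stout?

Binding: bottling and water. Non-binding: fermentation (7 unused).
By complementary slackness, y = 0 for the non-binding constraint.
From A_Bᵀ y = c: 3·y_bottling + 5·y_water = 33.5; 2·y_bottling + 6·y_water = 25.
→ y_bottling = 9.5 and y_water = 1.
Reduced cost of stout: c₃ − yᵀa₃ = 29 − (9.5·3 + 1·2) = 29 − 30.5 = -1.5.

-1.5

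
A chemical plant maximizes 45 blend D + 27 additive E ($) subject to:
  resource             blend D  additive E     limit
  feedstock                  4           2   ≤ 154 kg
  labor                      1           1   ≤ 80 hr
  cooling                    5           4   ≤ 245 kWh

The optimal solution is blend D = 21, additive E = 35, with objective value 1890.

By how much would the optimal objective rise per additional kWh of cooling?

Binding: feedstock and cooling. Non-binding: labor (24 unused).
By complementary slackness, y = 0 for the non-binding constraint.
The binding rows give the dual system: 4·y_feedstock + 5·y_cooling = 45 and 2·y_feedstock + 4·y_cooling = 27.
This yields shadow prices y_feedstock = 7.5, y_cooling = 3.
Shadow price of cooling = 3.

3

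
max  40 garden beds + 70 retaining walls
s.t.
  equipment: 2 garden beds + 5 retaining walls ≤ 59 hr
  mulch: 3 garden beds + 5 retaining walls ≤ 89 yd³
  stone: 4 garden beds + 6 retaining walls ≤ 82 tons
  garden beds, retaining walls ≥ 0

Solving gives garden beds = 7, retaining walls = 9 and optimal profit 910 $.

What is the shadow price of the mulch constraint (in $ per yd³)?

Binding: equipment and stone. Non-binding: mulch (23 unused).
Slack constraints have shadow price 0 (complementary slackness).
From A_Bᵀ y = c: 2·y_equipment + 4·y_stone = 40; 5·y_equipment + 6·y_stone = 70.
→ y_equipment = 5 and y_stone = 7.5.
Shadow price of mulch = 0.

0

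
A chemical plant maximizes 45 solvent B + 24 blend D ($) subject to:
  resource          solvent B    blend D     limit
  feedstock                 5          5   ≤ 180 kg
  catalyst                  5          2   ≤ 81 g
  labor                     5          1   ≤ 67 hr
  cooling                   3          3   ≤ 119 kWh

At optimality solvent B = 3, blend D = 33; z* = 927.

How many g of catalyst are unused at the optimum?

catalyst used = 5·3 + 2·33 = 81; slack = 81 − 81 = 0.

0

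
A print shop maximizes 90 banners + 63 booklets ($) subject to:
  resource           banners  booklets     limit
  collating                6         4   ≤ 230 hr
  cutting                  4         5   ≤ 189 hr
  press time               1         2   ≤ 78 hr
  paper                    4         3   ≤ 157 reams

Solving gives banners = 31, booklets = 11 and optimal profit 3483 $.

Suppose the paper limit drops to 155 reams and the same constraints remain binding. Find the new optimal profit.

Check each constraint at x*: collating 230/230 (tight); cutting 179/189 (slack 10); press time 53/78 (slack 25); paper 157/157 (tight).
Since cutting, press time are not tight, their duals are 0.
Dual feasibility on the basic columns requires 6·y_collating + 4·y_paper = 90, 4·y_collating + 3·y_paper = 63.
Solving: y_collating = 9, y_paper = 9.
Δz = y_paper·Δb = 9 × (-2) = -18, so new z* = 3483 − 18 = 3465.

3465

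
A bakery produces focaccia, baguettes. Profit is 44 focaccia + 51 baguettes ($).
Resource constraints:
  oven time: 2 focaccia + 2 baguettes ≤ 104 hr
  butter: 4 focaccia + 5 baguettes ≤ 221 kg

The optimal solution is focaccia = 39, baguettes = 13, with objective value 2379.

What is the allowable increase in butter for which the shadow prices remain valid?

39

Binding constraints: oven time, butter. The basis is B = [[2,2],[4,5]] with det 2.
Per unit increase in butter, x* moves by d = (-1, 1).
The basis stays optimal until focaccia reaches 0; allowable increase = 39 kg.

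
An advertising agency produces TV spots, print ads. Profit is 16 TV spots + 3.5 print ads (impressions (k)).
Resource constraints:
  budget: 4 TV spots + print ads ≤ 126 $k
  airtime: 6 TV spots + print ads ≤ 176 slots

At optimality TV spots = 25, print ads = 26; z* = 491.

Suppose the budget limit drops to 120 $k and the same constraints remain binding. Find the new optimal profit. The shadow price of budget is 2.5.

Δb = -6, so new z* = 491 + (2.5)·(-6) = 491 − 15 = 476.

476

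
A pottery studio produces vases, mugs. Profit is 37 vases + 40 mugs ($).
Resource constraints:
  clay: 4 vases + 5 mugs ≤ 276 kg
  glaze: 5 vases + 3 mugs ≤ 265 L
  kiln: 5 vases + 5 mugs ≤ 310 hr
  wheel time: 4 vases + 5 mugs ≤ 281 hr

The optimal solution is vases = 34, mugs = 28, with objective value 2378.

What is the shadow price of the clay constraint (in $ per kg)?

Check each constraint at x*: clay 276/276 (tight); glaze 254/265 (slack 11); kiln 310/310 (tight); wheel time 276/281 (slack 5).
Since glaze, wheel time are not tight, their duals are 0.
From A_Bᵀ y = c: 4·y_clay + 5·y_kiln = 37; 5·y_clay + 5·y_kiln = 40.
This yields shadow prices y_clay = 3, y_kiln = 5.
Shadow price of clay = 3.

3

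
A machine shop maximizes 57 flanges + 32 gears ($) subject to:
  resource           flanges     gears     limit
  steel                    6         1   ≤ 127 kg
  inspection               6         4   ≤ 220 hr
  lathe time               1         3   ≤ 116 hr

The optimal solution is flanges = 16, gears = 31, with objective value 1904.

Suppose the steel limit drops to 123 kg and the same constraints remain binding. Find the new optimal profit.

At the optimum: steel uses 127 of 127 (binding); inspection uses 220 of 220 (binding); lathe time uses 109 of 116 (slack = 7).
Since lathe time is not tight, its dual is 0.
The binding rows give the dual system: 6·y_steel + 6·y_inspection = 57 and 1·y_steel + 4·y_inspection = 32.
This yields shadow prices y_steel = 2, y_inspection = 7.5.
Δz = y_steel·Δb = 2 × (-4) = -8, so new z* = 1904 − 8 = 1896.

1896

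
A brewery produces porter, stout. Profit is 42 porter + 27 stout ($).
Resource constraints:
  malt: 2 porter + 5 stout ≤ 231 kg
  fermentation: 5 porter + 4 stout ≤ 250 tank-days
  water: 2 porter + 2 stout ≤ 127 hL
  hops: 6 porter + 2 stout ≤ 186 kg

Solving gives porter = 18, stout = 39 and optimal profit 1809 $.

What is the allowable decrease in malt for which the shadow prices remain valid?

Binding constraints: malt, hops. The basis is B = [[2,5],[6,2]] with det -26.
Per unit decrease in malt, x* moves by d = (0.0769, -0.2308).
The basis stays optimal until stout reaches 0; allowable decrease = 169 kg.

169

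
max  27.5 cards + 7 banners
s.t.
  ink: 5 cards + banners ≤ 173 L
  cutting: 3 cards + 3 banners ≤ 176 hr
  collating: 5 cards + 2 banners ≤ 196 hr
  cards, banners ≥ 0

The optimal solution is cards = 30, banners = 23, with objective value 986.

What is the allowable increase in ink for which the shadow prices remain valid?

Binding constraints: ink, collating. The basis is B = [[5,1],[5,2]] with det 5.
Per unit increase in ink, x* moves by d = (0.4, -1).
The basis stays optimal until banners reaches 0; allowable increase = 23 L.

23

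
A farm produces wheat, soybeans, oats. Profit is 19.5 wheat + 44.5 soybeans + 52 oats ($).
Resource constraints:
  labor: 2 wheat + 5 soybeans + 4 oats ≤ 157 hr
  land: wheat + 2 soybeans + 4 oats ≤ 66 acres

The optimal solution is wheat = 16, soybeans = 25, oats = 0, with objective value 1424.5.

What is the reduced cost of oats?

-4

Check each constraint at x*: labor 157/157 (tight); land 66/66 (tight).
Dual feasibility on the basic columns requires 2·y_labor + 1·y_land = 19.5, 5·y_labor + 2·y_land = 44.5.
This yields shadow prices y_labor = 5.5, y_land = 8.5.
Reduced cost of oats: c₃ − yᵀa₃ = 52 − (5.5·4 + 8.5·4) = 52 − 56 = -4.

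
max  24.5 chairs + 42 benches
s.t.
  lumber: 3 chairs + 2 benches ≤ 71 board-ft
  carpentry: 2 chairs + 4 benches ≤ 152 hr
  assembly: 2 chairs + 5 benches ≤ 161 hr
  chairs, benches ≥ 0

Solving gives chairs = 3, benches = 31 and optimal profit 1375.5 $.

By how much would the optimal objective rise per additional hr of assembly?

At the optimum: lumber uses 71 of 71 (binding); carpentry uses 130 of 152 (slack = 22); assembly uses 161 of 161 (binding).
Slack constraints have shadow price 0 (complementary slackness).
Dual feasibility on the basic columns requires 3·y_lumber + 2·y_assembly = 24.5, 2·y_lumber + 5·y_assembly = 42.
Solving: y_lumber = 3.5, y_assembly = 7.
Shadow price of assembly = 7.

7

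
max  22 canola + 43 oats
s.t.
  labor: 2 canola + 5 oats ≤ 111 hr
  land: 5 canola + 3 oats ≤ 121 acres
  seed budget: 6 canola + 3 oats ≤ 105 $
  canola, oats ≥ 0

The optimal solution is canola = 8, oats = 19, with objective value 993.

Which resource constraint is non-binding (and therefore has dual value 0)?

labor: 111/111 (binding)
land: 97/121 (slack 24)
seed budget: 105/105 (binding)
By complementary slackness, a constraint with positive slack has shadow price 0 → land.

land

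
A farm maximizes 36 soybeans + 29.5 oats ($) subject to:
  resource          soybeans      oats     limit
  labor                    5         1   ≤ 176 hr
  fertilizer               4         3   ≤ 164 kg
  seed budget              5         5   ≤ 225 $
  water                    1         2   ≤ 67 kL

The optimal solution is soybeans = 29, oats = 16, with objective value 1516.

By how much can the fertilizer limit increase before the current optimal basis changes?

Binding constraints: fertilizer, seed budget. The basis is B = [[4,3],[5,5]] with det 5.
Per unit increase in fertilizer, x* moves by d = (1, -1).
The basis stays optimal until labor becomes binding; allowable increase = 3.75 kg.

3.75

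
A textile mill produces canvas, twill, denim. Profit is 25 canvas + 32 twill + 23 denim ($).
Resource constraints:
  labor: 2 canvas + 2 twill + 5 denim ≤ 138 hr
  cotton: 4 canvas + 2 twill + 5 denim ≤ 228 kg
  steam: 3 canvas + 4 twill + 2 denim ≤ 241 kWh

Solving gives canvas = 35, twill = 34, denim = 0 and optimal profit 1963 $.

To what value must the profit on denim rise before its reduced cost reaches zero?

Check each constraint at x*: labor 138/138 (tight); cotton 208/228 (slack 20); steam 241/241 (tight).
Slack constraints have shadow price 0 (complementary slackness).
Dual feasibility on the basic columns requires 2·y_labor + 3·y_steam = 25, 2·y_labor + 4·y_steam = 32.
This yields shadow prices y_labor = 2, y_steam = 7.
denim enters the basis when its profit ≥ yᵀa₃ = 2·5 + 7·2 = 24.

24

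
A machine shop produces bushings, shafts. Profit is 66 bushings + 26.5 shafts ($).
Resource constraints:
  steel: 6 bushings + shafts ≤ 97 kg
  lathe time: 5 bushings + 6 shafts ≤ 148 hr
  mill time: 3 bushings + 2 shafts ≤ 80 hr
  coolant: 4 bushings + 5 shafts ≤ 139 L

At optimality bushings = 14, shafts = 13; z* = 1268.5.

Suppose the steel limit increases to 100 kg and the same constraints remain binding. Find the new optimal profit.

1294

At the optimum: steel uses 97 of 97 (binding); lathe time uses 148 of 148 (binding); mill time uses 68 of 80 (slack = 12); coolant uses 121 of 139 (slack = 18).
Slack constraints have shadow price 0 (complementary slackness).
From A_Bᵀ y = c: 6·y_steel + 5·y_lathe time = 66; 1·y_steel + 6·y_lathe time = 26.5.
Solving: y_steel = 8.5, y_lathe time = 3.
Δz = y_steel·Δb = 8.5 × (3) = 25.5, so new z* = 1268.5 + 25.5 = 1294.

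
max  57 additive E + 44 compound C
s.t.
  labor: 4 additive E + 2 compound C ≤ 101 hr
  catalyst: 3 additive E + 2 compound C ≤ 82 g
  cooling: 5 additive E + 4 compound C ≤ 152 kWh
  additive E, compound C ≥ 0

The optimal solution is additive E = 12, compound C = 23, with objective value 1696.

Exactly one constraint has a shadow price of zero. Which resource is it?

labor

labor: 94/101 (slack 7)
catalyst: 82/82 (binding)
cooling: 152/152 (binding)
By complementary slackness, a constraint with positive slack has shadow price 0 → labor.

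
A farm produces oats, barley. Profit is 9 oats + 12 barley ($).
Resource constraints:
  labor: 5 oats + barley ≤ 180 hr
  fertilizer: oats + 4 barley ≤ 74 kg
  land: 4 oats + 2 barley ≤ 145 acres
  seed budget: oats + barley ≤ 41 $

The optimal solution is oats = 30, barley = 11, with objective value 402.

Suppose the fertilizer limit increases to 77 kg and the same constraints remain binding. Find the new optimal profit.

At the optimum: labor uses 161 of 180 (slack = 19); fertilizer uses 74 of 74 (binding); land uses 142 of 145 (slack = 3); seed budget uses 41 of 41 (binding).
Slack constraints have shadow price 0 (complementary slackness).
The binding rows give the dual system: 1·y_fertilizer + 1·y_seed budget = 9 and 4·y_fertilizer + 1·y_seed budget = 12.
This yields shadow prices y_fertilizer = 1, y_seed budget = 8.
Δz = y_fertilizer·Δb = 1 × (3) = 3, so new z* = 402 + 3 = 405.

405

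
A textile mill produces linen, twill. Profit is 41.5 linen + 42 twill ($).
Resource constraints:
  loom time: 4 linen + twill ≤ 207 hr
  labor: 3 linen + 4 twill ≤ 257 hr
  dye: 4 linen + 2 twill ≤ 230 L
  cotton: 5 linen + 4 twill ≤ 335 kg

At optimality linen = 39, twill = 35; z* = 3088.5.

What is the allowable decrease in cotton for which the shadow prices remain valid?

Binding constraints: labor, cotton. The basis is B = [[3,4],[5,4]] with det -8.
Per unit decrease in cotton, x* moves by d = (-0.5, 0.375).
The basis stays optimal until linen reaches 0; allowable decrease = 78 kg.

78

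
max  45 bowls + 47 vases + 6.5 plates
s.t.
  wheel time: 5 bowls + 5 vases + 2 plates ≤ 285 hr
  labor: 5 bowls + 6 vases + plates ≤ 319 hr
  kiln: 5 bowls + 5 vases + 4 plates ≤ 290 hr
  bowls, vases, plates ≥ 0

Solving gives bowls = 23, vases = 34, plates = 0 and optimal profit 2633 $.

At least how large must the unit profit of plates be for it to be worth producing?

16

At the optimum: wheel time uses 285 of 285 (binding); labor uses 319 of 319 (binding); kiln uses 285 of 290 (slack = 5).
Since kiln is not tight, its dual is 0.
The binding rows give the dual system: 5·y_wheel time + 5·y_labor = 45 and 5·y_wheel time + 6·y_labor = 47.
This yields shadow prices y_wheel time = 7, y_labor = 2.
plates enters the basis when its profit ≥ yᵀa₃ = 7·2 + 2·1 = 16.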